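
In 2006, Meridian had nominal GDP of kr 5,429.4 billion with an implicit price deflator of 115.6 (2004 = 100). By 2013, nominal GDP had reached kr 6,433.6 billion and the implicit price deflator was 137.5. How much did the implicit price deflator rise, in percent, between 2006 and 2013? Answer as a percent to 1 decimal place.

18.9%

Price-level change = 137.5 / 115.6 − 1 = 0.1894.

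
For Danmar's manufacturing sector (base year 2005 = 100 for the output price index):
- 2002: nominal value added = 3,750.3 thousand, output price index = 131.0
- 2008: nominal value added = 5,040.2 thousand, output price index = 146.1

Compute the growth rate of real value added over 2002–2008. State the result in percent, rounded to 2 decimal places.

Deflate each year: 2002 → 3750.3/1.310 = 2862.82; 2008 → 5040.2/1.461 = 3449.83.
So real value added changed by 3449.83/2862.82 − 1 = 0.2050, i.e. 20.50%.

20.50%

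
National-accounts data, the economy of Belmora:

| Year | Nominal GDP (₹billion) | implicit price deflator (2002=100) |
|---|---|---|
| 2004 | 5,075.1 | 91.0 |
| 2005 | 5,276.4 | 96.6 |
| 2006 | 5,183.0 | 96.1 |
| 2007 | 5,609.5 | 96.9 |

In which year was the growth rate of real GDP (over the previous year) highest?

2007

2005: real = 5276.4/0.966 = 5462.11; growth vs 2004 (5577.03) = -2.06%.
2006: real = 5183.0/0.961 = 5393.34; growth vs 2005 (5462.11) = -1.26%.
2007: real = 5609.5/0.969 = 5788.96; growth vs 2006 (5393.34) = 7.34%.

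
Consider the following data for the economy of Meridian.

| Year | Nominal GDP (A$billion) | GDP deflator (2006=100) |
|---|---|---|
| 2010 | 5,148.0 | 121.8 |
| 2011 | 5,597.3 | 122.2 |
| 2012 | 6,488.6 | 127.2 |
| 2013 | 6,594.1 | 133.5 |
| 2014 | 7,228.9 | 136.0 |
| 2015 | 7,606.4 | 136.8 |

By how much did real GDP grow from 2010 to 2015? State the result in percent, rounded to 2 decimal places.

Real GDP 2010 = 5148.0/1.218 = 4226.60.
Real GDP 2015 = 7606.4/1.368 = 5560.23.
Change = 5560.23/4226.60 − 1 = 0.3155.

31.55%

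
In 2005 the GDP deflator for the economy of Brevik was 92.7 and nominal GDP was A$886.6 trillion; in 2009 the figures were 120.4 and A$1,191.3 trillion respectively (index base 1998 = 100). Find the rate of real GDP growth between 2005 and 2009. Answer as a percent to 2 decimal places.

3.45%

Real GDP 2005 = 886.6 / 0.927 = 956.42.
Real GDP 2009 = 1191.3 / 1.204 = 989.45.
Real growth = 989.45 / 956.42 − 1 = 0.0345.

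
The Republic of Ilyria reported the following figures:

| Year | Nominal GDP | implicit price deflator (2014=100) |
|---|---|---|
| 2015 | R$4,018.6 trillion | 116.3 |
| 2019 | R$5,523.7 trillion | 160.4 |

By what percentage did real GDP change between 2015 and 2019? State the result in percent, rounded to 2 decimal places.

-0.34%

Deflate each year: 2015 → 4018.6/1.163 = 3455.37; 2019 → 5523.7/1.604 = 3443.70.
So real GDP changed by 3443.70/3455.37 − 1 = -0.0034, i.e. -0.34%.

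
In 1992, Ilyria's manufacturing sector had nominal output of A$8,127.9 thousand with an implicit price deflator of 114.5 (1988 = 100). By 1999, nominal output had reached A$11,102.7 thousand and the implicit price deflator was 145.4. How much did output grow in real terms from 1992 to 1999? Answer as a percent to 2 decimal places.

Deflate each year: 1992 → 8127.9/1.145 = 7098.60; 1999 → 11102.7/1.454 = 7635.97.
So real output changed by 7635.97/7098.60 − 1 = 0.0757, i.e. 7.57%.

7.57%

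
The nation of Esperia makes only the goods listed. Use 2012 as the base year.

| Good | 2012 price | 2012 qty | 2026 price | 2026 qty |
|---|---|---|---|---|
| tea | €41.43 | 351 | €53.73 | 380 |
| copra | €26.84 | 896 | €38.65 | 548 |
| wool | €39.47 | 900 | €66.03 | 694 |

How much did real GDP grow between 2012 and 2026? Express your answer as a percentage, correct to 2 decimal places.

-21.95%

Real GDP 2012 = Nominal GDP 2012 = 41.43·351 + 26.84·896 + 39.47·900 = 74113.57.
Real GDP 2026 (at 2012 prices) = 41.43·380 + 26.84·548 + 39.47·694 = 57843.90.
Real growth = 57843.90/74113.57 − 1 = -0.2195.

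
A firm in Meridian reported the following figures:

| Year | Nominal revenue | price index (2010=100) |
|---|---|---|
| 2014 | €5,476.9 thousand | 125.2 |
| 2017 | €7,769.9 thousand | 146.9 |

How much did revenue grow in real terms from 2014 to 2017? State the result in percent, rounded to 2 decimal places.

20.91%

Deflate each year: 2014 → 5476.9/1.252 = 4374.52; 2017 → 7769.9/1.469 = 5289.24.
So real revenue changed by 5289.24/4374.52 − 1 = 0.2091, i.e. 20.91%.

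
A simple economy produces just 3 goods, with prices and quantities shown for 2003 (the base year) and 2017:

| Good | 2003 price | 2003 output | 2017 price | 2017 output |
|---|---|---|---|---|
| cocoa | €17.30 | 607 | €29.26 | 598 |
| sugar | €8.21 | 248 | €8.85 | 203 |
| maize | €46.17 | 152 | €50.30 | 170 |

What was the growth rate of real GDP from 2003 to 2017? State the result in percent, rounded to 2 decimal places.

Real GDP 2003 = Nominal GDP 2003 = 17.30·607 + 8.21·248 + 46.17·152 = 19555.02.
Real GDP 2017 (at 2003 prices) = 17.30·598 + 8.21·203 + 46.17·170 = 19860.93.
Real growth = 19860.93/19555.02 − 1 = 0.0156.

1.56%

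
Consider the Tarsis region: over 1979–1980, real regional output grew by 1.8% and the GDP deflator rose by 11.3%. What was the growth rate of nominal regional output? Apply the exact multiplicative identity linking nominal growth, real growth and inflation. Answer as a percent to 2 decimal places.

13.30%

(1 + g_nom) = (1 + g_real)(1 + π) = 1.0180 × 1.1130 = 1.13303.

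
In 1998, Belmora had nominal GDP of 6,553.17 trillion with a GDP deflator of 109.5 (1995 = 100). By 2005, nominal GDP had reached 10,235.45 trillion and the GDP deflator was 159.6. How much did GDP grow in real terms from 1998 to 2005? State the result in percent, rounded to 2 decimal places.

7.16%

Deflate each year: 1998 → 6553.17/1.095 = 5984.63; 2005 → 10235.45/1.596 = 6413.19.
So real GDP changed by 6413.19/5984.63 − 1 = 0.0716, i.e. 7.16%.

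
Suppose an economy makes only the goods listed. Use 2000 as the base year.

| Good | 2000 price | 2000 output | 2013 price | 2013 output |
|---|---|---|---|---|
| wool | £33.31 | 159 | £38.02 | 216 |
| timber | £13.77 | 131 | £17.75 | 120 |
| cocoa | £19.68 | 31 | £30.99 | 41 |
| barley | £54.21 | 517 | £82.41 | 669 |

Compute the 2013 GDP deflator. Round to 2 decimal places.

Nominal GDP 2013 = 38.02·216 + 17.75·120 + 30.99·41 + 82.41·669 = 66745.20.
Real GDP 2013 (at 2000 prices) = 33.31·216 + 13.77·120 + 19.68·41 + 54.21·669 = 45920.73.
Deflator = Nominal/Real × 100 = 66745.20/45920.73 × 100 = 145.349.

145.35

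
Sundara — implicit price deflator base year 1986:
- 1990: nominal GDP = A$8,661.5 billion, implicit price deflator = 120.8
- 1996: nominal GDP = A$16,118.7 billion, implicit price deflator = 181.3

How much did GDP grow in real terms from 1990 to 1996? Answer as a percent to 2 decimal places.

Real GDP 1990 = 8661.5 / 1.208 = 7170.12.
Real GDP 1996 = 16118.7 / 1.813 = 8890.62.
Real growth = 8890.62 / 7170.12 − 1 = 0.2400.

24.00%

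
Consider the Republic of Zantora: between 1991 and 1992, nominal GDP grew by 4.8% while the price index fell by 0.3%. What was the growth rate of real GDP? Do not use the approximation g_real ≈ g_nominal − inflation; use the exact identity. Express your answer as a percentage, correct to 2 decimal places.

5.12%

(1 + g_nom) = (1 + g_real)(1 + π), so g_real = 1.0480 / 0.9970 − 1 = 0.05115.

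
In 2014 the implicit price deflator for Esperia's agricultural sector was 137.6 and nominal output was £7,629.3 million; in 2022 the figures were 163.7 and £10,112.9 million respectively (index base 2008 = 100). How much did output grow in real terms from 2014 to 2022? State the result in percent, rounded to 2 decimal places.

11.42%

Deflate each year: 2014 → 7629.3/1.376 = 5544.55; 2022 → 10112.9/1.637 = 6177.70.
So real output changed by 6177.70/5544.55 − 1 = 0.1142, i.e. 11.42%.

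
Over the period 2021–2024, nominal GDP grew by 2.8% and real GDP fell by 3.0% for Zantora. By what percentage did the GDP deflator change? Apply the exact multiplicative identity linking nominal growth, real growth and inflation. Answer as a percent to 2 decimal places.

(1 + g_nom) = (1 + g_real)(1 + π), so π = 1.0280 / 0.9700 − 1 = 0.05979.

5.98%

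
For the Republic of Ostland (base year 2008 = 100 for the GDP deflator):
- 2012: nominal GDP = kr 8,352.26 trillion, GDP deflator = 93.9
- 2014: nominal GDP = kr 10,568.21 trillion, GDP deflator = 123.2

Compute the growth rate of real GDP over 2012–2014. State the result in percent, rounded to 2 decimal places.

-3.56%

Deflate each year: 2012 → 8352.26/0.939 = 8894.85; 2014 → 10568.21/1.232 = 8578.09.
So real GDP changed by 8578.09/8894.85 − 1 = -0.0356, i.e. -3.56%.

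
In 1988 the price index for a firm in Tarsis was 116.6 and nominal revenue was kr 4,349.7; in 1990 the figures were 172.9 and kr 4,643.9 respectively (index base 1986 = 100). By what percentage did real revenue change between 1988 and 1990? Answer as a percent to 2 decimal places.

-28.00%

Real revenue 1988 = 4349.7 / 1.166 = 3730.45.
Real revenue 1990 = 4643.9 / 1.729 = 2685.89.
Real growth = 2685.89 / 3730.45 − 1 = -0.2800.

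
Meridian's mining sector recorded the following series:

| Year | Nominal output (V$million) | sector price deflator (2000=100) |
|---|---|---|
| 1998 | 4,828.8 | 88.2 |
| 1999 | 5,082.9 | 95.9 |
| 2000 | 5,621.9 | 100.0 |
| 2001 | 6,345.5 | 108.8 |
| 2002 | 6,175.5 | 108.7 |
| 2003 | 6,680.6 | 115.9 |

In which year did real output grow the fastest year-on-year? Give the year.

1999: real = 5082.9/0.959 = 5300.21; growth vs 1998 (5474.83) = -3.19%.
2000: real = 5621.9/1.000 = 5621.90; growth vs 1999 (5300.21) = 6.07%.
2001: real = 6345.5/1.088 = 5832.26; growth vs 2000 (5621.90) = 3.74%.
2002: real = 6175.5/1.087 = 5681.23; growth vs 2001 (5832.26) = -2.59%.
2003: real = 6680.6/1.159 = 5764.11; growth vs 2002 (5681.23) = 1.46%.

2000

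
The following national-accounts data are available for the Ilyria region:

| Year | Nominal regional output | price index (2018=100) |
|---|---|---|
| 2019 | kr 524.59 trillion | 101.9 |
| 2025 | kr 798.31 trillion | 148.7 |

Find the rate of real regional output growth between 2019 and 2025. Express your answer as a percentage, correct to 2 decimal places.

Real regional output 2019 = 524.59 / 1.019 = 514.81.
Real regional output 2025 = 798.31 / 1.487 = 536.86.
Real growth = 536.86 / 514.81 − 1 = 0.0428.

4.28%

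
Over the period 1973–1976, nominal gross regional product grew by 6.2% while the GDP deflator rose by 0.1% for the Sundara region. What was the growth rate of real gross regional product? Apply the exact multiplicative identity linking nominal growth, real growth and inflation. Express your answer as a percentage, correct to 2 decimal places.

(1 + g_nom) = (1 + g_real)(1 + π), so g_real = 1.0620 / 1.0010 − 1 = 0.06094.

6.09%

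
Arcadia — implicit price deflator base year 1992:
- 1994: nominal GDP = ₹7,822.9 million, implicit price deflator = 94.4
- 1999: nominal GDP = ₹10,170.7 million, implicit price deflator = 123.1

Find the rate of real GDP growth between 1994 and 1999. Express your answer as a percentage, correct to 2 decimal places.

Real GDP 1994 = 7822.9 / 0.944 = 8286.97.
Real GDP 1999 = 10170.7 / 1.231 = 8262.14.
Real growth = 8262.14 / 8286.97 − 1 = -0.0030.

-0.30%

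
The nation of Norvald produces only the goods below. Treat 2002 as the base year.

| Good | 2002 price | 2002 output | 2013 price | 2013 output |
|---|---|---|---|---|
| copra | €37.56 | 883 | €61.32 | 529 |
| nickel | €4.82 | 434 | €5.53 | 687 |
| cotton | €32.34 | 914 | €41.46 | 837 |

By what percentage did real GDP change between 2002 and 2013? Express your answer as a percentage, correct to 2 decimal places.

Real GDP 2002 = Nominal GDP 2002 = 37.56·883 + 4.82·434 + 32.34·914 = 64816.12.
Real GDP 2013 (at 2002 prices) = 37.56·529 + 4.82·687 + 32.34·837 = 50249.16.
Real growth = 50249.16/64816.12 − 1 = -0.2247.

-22.47%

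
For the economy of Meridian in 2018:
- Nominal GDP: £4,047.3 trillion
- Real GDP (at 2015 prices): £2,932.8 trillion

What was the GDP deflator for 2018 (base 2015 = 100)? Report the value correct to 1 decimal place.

138.0

GDP deflator = (Nominal / Real) × 100 = 4047.3 / 2932.8 × 100 = 138.00.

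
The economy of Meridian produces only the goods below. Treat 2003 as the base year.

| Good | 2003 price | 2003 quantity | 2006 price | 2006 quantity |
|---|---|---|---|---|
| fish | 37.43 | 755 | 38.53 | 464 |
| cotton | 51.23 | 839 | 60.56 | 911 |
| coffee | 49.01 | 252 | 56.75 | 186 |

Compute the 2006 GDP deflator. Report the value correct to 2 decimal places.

Nominal GDP 2006 = 38.53·464 + 60.56·911 + 56.75·186 = 83603.58.
Real GDP 2006 (at 2003 prices) = 37.43·464 + 51.23·911 + 49.01·186 = 73153.91.
Deflator = Nominal/Real × 100 = 83603.58/73153.91 × 100 = 114.284.

114.28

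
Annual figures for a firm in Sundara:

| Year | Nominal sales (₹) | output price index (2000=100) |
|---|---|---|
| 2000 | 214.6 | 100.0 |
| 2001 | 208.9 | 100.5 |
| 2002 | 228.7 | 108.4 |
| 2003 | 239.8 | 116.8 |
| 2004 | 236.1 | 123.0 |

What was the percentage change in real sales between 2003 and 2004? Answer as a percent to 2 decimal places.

Real sales 2003 = 239.8/1.168 = 205.31.
Real sales 2004 = 236.1/1.230 = 191.95.
Change = 191.95/205.31 − 1 = -0.0651.

-6.51%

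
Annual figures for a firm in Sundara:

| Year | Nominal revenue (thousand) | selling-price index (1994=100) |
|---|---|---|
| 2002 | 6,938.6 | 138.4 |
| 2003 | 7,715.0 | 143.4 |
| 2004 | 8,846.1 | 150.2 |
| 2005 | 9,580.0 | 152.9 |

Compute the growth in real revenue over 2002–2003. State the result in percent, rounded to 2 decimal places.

7.31%

Real revenue 2002 = 6938.6/1.384 = 5013.44.
Real revenue 2003 = 7715.0/1.434 = 5380.06.
Change = 5380.06/5013.44 − 1 = 0.0731.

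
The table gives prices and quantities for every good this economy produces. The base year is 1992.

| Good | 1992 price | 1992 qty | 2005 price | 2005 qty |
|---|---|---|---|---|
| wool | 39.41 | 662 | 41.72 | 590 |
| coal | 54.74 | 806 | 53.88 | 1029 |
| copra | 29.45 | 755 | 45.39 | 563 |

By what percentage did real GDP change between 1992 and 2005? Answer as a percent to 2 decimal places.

4.02%

Real GDP 1992 = Nominal GDP 1992 = 39.41·662 + 54.74·806 + 29.45·755 = 92444.61.
Real GDP 2005 (at 1992 prices) = 39.41·590 + 54.74·1029 + 29.45·563 = 96159.71.
Real growth = 96159.71/92444.61 − 1 = 0.0402.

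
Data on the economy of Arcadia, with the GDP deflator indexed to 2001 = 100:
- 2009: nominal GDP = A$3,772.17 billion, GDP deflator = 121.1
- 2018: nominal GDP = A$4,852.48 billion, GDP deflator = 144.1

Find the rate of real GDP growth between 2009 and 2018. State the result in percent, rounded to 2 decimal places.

8.11%

Real GDP 2009 = 3772.17 / 1.211 = 3114.92.
Real GDP 2018 = 4852.48 / 1.441 = 3367.44.
Real growth = 3367.44 / 3114.92 − 1 = 0.0811.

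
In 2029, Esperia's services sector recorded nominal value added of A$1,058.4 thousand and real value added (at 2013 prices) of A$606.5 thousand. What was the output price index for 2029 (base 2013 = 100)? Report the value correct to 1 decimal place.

output price index = (Nominal / Real) × 100 = 1058.4 / 606.5 × 100 = 174.51.

174.5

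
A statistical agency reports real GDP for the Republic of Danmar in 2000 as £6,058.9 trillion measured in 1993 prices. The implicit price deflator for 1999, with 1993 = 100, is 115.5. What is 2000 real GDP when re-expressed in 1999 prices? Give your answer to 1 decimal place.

Real GDP in 1999 prices = Real GDP in 1993 prices × (P_1999/P_1993) = 6058.9 × 1.155 = 6998.03.

£6,998.0 trillion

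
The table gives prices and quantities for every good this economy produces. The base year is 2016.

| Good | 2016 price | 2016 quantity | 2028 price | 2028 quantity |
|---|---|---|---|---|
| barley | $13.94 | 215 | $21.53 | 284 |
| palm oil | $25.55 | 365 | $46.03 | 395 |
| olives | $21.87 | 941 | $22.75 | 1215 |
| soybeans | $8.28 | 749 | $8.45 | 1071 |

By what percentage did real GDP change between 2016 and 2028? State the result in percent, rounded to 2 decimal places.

26.56%

Real GDP 2016 = Nominal GDP 2016 = 13.94·215 + 25.55·365 + 21.87·941 + 8.28·749 = 39104.24.
Real GDP 2028 (at 2016 prices) = 13.94·284 + 25.55·395 + 21.87·1215 + 8.28·1071 = 49491.14.
Real growth = 49491.14/39104.24 − 1 = 0.2656.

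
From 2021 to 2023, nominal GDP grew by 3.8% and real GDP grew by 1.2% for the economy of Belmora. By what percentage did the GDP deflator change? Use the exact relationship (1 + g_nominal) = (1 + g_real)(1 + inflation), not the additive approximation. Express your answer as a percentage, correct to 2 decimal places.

2.57%

(1 + g_nom) = (1 + g_real)(1 + π), so π = 1.0380 / 1.0120 − 1 = 0.02569.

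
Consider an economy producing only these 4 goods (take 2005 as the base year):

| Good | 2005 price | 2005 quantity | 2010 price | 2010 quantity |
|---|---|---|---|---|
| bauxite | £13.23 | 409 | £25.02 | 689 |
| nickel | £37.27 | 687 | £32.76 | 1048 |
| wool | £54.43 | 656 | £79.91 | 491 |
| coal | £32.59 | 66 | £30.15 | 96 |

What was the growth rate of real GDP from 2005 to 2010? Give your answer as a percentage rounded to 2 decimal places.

13.29%

Real GDP 2005 = Nominal GDP 2005 = 13.23·409 + 37.27·687 + 54.43·656 + 32.59·66 = 68872.58.
Real GDP 2010 (at 2005 prices) = 13.23·689 + 37.27·1048 + 54.43·491 + 32.59·96 = 78028.20.
Real growth = 78028.20/68872.58 − 1 = 0.1329.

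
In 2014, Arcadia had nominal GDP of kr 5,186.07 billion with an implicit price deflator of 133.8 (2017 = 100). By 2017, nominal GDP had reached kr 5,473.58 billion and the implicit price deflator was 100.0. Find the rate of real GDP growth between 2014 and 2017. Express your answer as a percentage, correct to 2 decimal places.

41.22%

Deflate each year: 2014 → 5186.07/1.338 = 3875.99; 2017 → 5473.58/1.000 = 5473.58.
So real GDP changed by 5473.58/3875.99 − 1 = 0.4122, i.e. 41.22%.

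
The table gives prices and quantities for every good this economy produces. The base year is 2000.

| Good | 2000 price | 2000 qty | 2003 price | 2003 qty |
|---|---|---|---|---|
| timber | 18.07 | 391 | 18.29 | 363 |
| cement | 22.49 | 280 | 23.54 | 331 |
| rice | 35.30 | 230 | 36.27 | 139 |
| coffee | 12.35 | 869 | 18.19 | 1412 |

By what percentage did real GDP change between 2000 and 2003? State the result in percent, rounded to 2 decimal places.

Real GDP 2000 = Nominal GDP 2000 = 18.07·391 + 22.49·280 + 35.30·230 + 12.35·869 = 32213.72.
Real GDP 2003 (at 2000 prices) = 18.07·363 + 22.49·331 + 35.30·139 + 12.35·1412 = 36348.50.
Real growth = 36348.50/32213.72 − 1 = 0.1284.

12.84%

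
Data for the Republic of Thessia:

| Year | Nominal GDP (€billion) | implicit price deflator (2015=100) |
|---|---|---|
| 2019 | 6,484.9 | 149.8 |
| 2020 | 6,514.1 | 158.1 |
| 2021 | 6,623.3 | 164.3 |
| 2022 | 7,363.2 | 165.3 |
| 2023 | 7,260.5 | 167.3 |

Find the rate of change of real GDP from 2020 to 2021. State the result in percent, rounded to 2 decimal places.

-2.16%

Real GDP 2020 = 6514.1/1.581 = 4120.24.
Real GDP 2021 = 6623.3/1.643 = 4031.22.
Change = 4031.22/4120.24 − 1 = -0.0216.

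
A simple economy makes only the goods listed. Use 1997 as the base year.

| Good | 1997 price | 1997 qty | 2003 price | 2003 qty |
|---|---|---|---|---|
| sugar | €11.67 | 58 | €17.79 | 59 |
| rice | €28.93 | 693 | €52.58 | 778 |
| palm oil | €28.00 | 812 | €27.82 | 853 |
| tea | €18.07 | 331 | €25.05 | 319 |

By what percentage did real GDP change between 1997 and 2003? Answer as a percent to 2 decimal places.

6.88%

Real GDP 1997 = Nominal GDP 1997 = 11.67·58 + 28.93·693 + 28.00·812 + 18.07·331 = 49442.52.
Real GDP 2003 (at 1997 prices) = 11.67·59 + 28.93·778 + 28.00·853 + 18.07·319 = 52844.40.
Real growth = 52844.40/49442.52 − 1 = 0.0688.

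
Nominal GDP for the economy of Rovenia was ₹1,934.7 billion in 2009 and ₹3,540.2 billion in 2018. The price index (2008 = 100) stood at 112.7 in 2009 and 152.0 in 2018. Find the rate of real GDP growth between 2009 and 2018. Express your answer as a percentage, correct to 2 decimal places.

35.67%

Real GDP 2009 = 1934.7 / 1.127 = 1716.68.
Real GDP 2018 = 3540.2 / 1.520 = 2329.08.
Real growth = 2329.08 / 1716.68 − 1 = 0.3567.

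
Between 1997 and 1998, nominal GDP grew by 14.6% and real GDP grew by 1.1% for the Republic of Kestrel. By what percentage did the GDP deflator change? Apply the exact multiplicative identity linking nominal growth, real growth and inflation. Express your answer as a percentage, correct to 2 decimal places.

(1 + g_nom) = (1 + g_real)(1 + π), so π = 1.1460 / 1.0110 − 1 = 0.13353.

13.35%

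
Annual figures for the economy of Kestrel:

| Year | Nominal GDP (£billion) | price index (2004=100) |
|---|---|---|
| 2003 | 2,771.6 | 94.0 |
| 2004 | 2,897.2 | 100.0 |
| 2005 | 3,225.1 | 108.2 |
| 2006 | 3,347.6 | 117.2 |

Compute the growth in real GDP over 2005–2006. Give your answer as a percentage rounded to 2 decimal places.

Real GDP 2005 = 3225.1/1.082 = 2980.68.
Real GDP 2006 = 3347.6/1.172 = 2856.31.
Change = 2856.31/2980.68 − 1 = -0.0417.

-4.17%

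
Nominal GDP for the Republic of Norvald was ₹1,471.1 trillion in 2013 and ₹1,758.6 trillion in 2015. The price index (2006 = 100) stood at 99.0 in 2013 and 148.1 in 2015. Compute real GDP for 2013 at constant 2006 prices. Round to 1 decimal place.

₹1,486.0 trillion

Real GDP = Nominal / (price index/100) = 1471.1 / 0.990 = 1485.96.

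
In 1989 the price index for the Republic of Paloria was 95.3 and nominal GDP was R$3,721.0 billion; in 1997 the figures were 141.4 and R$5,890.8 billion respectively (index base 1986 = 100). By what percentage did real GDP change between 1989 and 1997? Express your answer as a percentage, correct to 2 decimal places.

6.70%

Real GDP 1989 = 3721.0 / 0.953 = 3904.51.
Real GDP 1997 = 5890.8 / 1.414 = 4166.05.
Real growth = 4166.05 / 3904.51 − 1 = 0.0670.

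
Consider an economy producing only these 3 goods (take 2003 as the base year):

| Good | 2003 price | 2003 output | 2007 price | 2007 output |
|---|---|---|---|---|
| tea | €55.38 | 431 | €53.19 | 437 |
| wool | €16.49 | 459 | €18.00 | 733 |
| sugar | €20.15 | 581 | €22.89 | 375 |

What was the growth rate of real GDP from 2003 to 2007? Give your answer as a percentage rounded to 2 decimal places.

Real GDP 2003 = Nominal GDP 2003 = 55.38·431 + 16.49·459 + 20.15·581 = 43144.84.
Real GDP 2007 (at 2003 prices) = 55.38·437 + 16.49·733 + 20.15·375 = 43844.48.
Real growth = 43844.48/43144.84 − 1 = 0.0162.

1.62%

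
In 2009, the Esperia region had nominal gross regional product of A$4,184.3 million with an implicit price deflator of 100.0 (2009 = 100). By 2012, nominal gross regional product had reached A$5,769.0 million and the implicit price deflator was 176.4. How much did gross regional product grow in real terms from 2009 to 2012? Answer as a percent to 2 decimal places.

Real gross regional product 2009 = 4184.3 / 1.000 = 4184.30.
Real gross regional product 2012 = 5769.0 / 1.764 = 3270.41.
Real growth = 3270.41 / 4184.30 − 1 = -0.2184.

-21.84%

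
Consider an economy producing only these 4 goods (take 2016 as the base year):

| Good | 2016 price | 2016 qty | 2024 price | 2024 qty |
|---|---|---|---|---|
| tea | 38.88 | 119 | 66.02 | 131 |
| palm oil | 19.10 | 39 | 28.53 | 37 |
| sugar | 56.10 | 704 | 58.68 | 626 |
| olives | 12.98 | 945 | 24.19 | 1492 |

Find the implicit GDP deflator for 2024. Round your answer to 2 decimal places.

Nominal GDP 2024 = 66.02·131 + 28.53·37 + 58.68·626 + 24.19·1492 = 82529.39.
Real GDP 2024 (at 2016 prices) = 38.88·131 + 19.10·37 + 56.10·626 + 12.98·1492 = 60284.74.
Deflator = Nominal/Real × 100 = 82529.39/60284.74 × 100 = 136.899.

136.90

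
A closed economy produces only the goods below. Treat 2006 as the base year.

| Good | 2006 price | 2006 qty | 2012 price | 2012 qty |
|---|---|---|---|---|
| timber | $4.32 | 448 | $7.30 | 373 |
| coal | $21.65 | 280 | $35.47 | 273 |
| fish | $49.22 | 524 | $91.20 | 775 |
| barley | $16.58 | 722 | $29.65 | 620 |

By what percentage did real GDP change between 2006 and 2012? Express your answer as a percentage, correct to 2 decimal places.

22.26%

Real GDP 2006 = Nominal GDP 2006 = 4.32·448 + 21.65·280 + 49.22·524 + 16.58·722 = 45759.40.
Real GDP 2012 (at 2006 prices) = 4.32·373 + 21.65·273 + 49.22·775 + 16.58·620 = 55946.91.
Real growth = 55946.91/45759.40 − 1 = 0.2226.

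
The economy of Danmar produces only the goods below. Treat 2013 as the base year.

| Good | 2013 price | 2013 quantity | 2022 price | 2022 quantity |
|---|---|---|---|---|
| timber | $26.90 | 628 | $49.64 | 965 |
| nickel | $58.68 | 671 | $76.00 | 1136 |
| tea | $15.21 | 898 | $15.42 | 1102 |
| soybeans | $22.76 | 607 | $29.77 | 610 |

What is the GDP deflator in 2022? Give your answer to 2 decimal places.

Nominal GDP 2022 = 49.64·965 + 76.00·1136 + 15.42·1102 + 29.77·610 = 169391.14.
Real GDP 2022 (at 2013 prices) = 26.90·965 + 58.68·1136 + 15.21·1102 + 22.76·610 = 123264.00.
Deflator = Nominal/Real × 100 = 169391.14/123264.00 × 100 = 137.421.

137.42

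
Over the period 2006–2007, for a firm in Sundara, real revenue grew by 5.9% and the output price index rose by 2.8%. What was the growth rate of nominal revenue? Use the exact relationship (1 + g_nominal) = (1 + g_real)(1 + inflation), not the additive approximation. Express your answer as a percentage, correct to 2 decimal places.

(1 + g_nom) = (1 + g_real)(1 + π) = 1.0590 × 1.0280 = 1.08865.

8.87%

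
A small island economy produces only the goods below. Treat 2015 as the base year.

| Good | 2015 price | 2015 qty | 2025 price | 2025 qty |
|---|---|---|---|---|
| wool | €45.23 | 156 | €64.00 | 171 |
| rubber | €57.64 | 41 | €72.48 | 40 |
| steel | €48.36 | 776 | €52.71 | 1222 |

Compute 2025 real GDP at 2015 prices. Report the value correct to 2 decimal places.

€69135.85

Real GDP 2025 = Σ (p_2015 × q_2025) = 45.23·171 + 57.64·40 + 48.36·1222 = 69135.85.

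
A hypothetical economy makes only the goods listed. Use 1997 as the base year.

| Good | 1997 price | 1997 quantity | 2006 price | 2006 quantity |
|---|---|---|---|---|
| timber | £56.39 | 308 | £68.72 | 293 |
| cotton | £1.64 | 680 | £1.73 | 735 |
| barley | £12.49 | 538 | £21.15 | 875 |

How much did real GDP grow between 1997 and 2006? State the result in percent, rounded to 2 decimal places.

Real GDP 1997 = Nominal GDP 1997 = 56.39·308 + 1.64·680 + 12.49·538 = 25202.94.
Real GDP 2006 (at 1997 prices) = 56.39·293 + 1.64·735 + 12.49·875 = 28656.42.
Real growth = 28656.42/25202.94 − 1 = 0.1370.

13.70%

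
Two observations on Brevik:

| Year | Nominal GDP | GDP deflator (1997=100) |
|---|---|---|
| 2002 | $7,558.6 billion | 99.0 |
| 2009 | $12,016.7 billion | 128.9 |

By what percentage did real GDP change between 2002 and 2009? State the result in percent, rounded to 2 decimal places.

Real GDP 2002 = 7558.6 / 0.990 = 7634.95.
Real GDP 2009 = 12016.7 / 1.289 = 9322.50.
Real growth = 9322.50 / 7634.95 − 1 = 0.2210.

22.10%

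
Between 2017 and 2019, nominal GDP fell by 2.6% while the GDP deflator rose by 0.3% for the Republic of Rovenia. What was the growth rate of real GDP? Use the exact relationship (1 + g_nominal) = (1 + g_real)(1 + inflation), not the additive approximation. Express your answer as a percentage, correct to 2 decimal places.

-2.89%

(1 + g_nom) = (1 + g_real)(1 + π), so g_real = 0.9740 / 1.0030 − 1 = -0.02891.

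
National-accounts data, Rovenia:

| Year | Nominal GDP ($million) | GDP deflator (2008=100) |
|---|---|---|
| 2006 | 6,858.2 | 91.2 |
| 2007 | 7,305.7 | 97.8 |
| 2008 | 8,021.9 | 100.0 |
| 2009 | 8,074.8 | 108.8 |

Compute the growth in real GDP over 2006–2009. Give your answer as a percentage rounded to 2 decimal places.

Real GDP 2006 = 6858.2/0.912 = 7519.96.
Real GDP 2009 = 8074.8/1.088 = 7421.69.
Change = 7421.69/7519.96 − 1 = -0.0131.

-1.31%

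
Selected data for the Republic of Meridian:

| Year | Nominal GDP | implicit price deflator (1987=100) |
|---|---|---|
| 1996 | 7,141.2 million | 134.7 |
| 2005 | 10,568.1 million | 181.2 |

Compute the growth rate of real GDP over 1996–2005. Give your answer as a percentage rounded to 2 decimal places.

10.01%

Deflate each year: 1996 → 7141.2/1.347 = 5301.56; 2005 → 10568.1/1.812 = 5832.28.
So real GDP changed by 5832.28/5301.56 − 1 = 0.1001, i.e. 10.01%.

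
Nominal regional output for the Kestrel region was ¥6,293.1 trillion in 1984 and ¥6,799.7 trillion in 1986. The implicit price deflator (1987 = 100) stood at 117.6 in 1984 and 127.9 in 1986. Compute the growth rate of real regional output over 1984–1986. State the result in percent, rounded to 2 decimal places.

Real regional output 1984 = 6293.1 / 1.176 = 5351.28.
Real regional output 1986 = 6799.7 / 1.279 = 5316.42.
Real growth = 5316.42 / 5351.28 − 1 = -0.0065.

-0.65%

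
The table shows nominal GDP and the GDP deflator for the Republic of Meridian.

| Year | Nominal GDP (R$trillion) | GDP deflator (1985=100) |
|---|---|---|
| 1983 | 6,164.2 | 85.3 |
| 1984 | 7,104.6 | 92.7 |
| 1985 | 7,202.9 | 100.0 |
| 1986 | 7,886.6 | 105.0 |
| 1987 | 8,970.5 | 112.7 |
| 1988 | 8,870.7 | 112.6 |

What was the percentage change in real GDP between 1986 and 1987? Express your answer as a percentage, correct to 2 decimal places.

5.97%

Real GDP 1986 = 7886.6/1.050 = 7511.05.
Real GDP 1987 = 8970.5/1.127 = 7959.63.
Change = 7959.63/7511.05 − 1 = 0.0597.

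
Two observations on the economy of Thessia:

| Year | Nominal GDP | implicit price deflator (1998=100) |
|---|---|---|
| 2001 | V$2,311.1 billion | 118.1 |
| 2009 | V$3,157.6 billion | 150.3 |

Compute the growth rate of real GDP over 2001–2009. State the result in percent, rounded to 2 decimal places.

7.36%

Deflate each year: 2001 → 2311.1/1.181 = 1956.90; 2009 → 3157.6/1.503 = 2100.86.
So real GDP changed by 2100.86/1956.90 − 1 = 0.0736, i.e. 7.36%.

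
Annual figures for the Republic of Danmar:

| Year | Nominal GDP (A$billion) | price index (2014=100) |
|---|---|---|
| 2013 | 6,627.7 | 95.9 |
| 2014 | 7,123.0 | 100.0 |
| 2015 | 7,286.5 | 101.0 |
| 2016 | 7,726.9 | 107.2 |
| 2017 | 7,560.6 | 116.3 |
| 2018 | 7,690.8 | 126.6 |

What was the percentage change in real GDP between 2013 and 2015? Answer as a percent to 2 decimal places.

Real GDP 2013 = 6627.7/0.959 = 6911.05.
Real GDP 2015 = 7286.5/1.010 = 7214.36.
Change = 7214.36/6911.05 − 1 = 0.0439.

4.39%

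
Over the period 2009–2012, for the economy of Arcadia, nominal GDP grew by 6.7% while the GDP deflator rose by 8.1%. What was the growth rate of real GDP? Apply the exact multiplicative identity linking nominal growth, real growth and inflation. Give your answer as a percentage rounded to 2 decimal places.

-1.30%

(1 + g_nom) = (1 + g_real)(1 + π), so g_real = 1.0670 / 1.0810 − 1 = -0.01295.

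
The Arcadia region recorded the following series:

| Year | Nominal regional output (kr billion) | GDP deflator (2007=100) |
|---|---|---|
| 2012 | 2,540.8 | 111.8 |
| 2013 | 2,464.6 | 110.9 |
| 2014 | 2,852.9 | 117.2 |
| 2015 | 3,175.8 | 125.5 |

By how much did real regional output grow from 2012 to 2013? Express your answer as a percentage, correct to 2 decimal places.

-2.21%

Real regional output 2012 = 2540.8/1.118 = 2272.63.
Real regional output 2013 = 2464.6/1.109 = 2222.36.
Change = 2222.36/2272.63 − 1 = -0.0221.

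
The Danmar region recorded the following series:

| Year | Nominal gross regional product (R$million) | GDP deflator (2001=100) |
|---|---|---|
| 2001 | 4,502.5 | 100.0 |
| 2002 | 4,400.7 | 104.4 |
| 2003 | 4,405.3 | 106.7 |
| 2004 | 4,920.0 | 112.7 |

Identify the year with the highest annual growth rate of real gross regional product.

2004

2002: real = 4400.7/1.044 = 4215.23; growth vs 2001 (4502.50) = -6.38%.
2003: real = 4405.3/1.067 = 4128.68; growth vs 2002 (4215.23) = -2.05%.
2004: real = 4920.0/1.127 = 4365.57; growth vs 2003 (4128.68) = 5.74%.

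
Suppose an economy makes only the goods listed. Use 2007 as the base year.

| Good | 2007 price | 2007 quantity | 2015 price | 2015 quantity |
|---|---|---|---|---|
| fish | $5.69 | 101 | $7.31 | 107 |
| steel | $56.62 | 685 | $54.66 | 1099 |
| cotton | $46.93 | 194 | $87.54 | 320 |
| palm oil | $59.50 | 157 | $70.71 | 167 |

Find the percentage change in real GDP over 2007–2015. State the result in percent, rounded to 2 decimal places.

51.87%

Real GDP 2007 = Nominal GDP 2007 = 5.69·101 + 56.62·685 + 46.93·194 + 59.50·157 = 57805.31.
Real GDP 2015 (at 2007 prices) = 5.69·107 + 56.62·1099 + 46.93·320 + 59.50·167 = 87788.31.
Real growth = 87788.31/57805.31 − 1 = 0.5187.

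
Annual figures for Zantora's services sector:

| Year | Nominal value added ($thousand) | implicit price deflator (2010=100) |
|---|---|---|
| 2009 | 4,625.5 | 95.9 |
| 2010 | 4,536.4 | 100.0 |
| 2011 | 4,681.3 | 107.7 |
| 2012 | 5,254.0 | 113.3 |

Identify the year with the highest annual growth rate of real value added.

2010: real = 4536.4/1.000 = 4536.40; growth vs 2009 (4823.25) = -5.95%.
2011: real = 4681.3/1.077 = 4346.61; growth vs 2010 (4536.40) = -4.18%.
2012: real = 5254.0/1.133 = 4637.25; growth vs 2011 (4346.61) = 6.69%.

2012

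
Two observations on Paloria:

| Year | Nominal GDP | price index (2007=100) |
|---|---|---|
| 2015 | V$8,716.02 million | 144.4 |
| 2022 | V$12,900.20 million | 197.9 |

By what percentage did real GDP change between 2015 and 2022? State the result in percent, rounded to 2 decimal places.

Deflate each year: 2015 → 8716.02/1.444 = 6036.02; 2022 → 12900.20/1.979 = 6518.54.
So real GDP changed by 6518.54/6036.02 − 1 = 0.0799, i.e. 7.99%.

7.99%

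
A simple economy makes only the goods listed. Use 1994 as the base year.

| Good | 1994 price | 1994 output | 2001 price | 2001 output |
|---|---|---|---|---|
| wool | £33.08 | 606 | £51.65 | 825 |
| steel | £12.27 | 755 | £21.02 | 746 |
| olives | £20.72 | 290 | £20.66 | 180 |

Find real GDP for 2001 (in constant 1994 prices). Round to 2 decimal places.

£40174.02

Real GDP 2001 = Σ (p_1994 × q_2001) = 33.08·825 + 12.27·746 + 20.72·180 = 40174.02.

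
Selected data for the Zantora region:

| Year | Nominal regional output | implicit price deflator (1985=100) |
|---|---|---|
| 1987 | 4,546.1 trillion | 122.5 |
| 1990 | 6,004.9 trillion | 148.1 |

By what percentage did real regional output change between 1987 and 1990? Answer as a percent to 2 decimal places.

9.26%

Real regional output 1987 = 4546.1 / 1.225 = 3711.10.
Real regional output 1990 = 6004.9 / 1.481 = 4054.63.
Real growth = 4054.63 / 3711.10 − 1 = 0.0926.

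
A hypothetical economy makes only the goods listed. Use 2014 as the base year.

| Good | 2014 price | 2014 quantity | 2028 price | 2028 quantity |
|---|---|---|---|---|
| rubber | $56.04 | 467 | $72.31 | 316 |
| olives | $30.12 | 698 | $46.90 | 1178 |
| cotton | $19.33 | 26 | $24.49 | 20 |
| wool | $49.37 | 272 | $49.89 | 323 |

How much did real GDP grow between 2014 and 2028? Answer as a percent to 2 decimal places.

Real GDP 2014 = Nominal GDP 2014 = 56.04·467 + 30.12·698 + 19.33·26 + 49.37·272 = 61125.66.
Real GDP 2028 (at 2014 prices) = 56.04·316 + 30.12·1178 + 19.33·20 + 49.37·323 = 69523.11.
Real growth = 69523.11/61125.66 − 1 = 0.1374.

13.74%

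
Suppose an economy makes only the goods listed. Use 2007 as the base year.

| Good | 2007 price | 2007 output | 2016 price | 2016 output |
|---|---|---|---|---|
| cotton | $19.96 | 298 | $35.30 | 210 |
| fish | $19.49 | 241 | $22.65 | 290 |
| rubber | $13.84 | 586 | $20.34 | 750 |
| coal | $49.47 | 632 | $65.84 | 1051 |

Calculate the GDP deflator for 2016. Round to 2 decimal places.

136.30

Nominal GDP 2016 = 35.30·210 + 22.65·290 + 20.34·750 + 65.84·1051 = 98434.34.
Real GDP 2016 (at 2007 prices) = 19.96·210 + 19.49·290 + 13.84·750 + 49.47·1051 = 72216.67.
Deflator = Nominal/Real × 100 = 98434.34/72216.67 × 100 = 136.304.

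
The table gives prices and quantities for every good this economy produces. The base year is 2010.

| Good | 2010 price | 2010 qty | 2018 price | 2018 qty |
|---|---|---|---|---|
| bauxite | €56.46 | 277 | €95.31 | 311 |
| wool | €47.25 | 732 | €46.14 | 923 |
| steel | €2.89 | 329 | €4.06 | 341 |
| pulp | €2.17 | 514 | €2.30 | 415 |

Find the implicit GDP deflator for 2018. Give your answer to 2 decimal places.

Nominal GDP 2018 = 95.31·311 + 46.14·923 + 4.06·341 + 2.30·415 = 74567.59.
Real GDP 2018 (at 2010 prices) = 56.46·311 + 47.25·923 + 2.89·341 + 2.17·415 = 63056.85.
Deflator = Nominal/Real × 100 = 74567.59/63056.85 × 100 = 118.255.

118.25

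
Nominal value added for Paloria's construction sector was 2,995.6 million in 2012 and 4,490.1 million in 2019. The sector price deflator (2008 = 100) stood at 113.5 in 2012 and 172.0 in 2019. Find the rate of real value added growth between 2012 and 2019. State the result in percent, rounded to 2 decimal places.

-1.09%

Deflate each year: 2012 → 2995.6/1.135 = 2639.30; 2019 → 4490.1/1.720 = 2610.52.
So real value added changed by 2610.52/2639.30 − 1 = -0.0109, i.e. -1.09%.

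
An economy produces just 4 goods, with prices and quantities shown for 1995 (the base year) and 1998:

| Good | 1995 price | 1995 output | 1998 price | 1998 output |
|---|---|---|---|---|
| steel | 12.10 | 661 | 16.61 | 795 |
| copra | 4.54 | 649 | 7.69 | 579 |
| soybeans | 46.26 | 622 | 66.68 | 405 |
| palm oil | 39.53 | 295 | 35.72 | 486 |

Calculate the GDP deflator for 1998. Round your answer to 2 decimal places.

Nominal GDP 1998 = 16.61·795 + 7.69·579 + 66.68·405 + 35.72·486 = 62022.78.
Real GDP 1998 (at 1995 prices) = 12.10·795 + 4.54·579 + 46.26·405 + 39.53·486 = 50195.04.
Deflator = Nominal/Real × 100 = 62022.78/50195.04 × 100 = 123.564.

123.56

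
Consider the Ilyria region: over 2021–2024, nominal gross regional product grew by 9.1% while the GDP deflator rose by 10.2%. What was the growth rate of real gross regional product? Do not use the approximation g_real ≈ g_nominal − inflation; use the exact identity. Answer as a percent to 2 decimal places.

(1 + g_nom) = (1 + g_real)(1 + π), so g_real = 1.0910 / 1.1020 − 1 = -0.00998.

-1.00%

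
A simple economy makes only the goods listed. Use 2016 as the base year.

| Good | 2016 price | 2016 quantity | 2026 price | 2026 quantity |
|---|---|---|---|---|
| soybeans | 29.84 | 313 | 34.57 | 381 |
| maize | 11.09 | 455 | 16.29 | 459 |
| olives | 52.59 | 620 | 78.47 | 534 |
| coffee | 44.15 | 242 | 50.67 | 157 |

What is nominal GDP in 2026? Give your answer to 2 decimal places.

70506.45

Nominal GDP 2026 = Σ (p_2026 × q_2026) = 34.57·381 + 16.29·459 + 78.47·534 + 50.67·157 = 70506.45.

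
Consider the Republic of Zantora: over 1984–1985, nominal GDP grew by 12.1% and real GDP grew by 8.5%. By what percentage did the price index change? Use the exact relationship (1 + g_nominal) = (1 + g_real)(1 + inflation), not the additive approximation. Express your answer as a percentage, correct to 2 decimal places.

(1 + g_nom) = (1 + g_real)(1 + π), so π = 1.1210 / 1.0850 − 1 = 0.03318.

3.32%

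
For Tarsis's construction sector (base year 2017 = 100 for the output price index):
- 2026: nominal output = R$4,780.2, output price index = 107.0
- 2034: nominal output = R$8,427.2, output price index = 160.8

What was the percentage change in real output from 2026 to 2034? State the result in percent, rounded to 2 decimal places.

17.31%

Deflate each year: 2026 → 4780.2/1.070 = 4467.48; 2034 → 8427.2/1.608 = 5240.80.
So real output changed by 5240.80/4467.48 − 1 = 0.1731, i.e. 17.31%.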